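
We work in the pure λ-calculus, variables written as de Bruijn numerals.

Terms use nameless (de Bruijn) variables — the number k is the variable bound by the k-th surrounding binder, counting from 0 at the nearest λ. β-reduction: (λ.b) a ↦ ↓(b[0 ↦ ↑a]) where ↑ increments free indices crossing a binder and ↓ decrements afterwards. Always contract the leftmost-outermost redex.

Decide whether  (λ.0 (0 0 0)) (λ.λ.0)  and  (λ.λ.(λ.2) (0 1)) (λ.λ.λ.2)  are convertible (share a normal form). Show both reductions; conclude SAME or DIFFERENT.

Answer: DIFFERENT — A ⇓ λ.0, B ⇓ λ.λ.λ.λ.2

Working:
Term A:
  start: (λ.0 (0 0 0)) (λ.λ.0)
  [1] (λ.λ.0) ((λ.λ.0) (λ.λ.0) (λ.λ.0))
  [2] λ.0

Term B:
  start: (λ.λ.(λ.2) (0 1)) (λ.λ.λ.2)
  [1] λ.(λ.λ.λ.λ.2) (0 (λ.λ.λ.2))
  [2] λ.λ.λ.λ.2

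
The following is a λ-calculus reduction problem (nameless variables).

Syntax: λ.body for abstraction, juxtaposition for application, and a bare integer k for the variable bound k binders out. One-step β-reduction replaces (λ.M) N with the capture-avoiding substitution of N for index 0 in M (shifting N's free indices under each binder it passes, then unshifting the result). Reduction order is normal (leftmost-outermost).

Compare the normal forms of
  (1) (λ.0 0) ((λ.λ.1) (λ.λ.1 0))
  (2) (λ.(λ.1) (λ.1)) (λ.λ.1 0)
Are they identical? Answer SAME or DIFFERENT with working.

Answer: SAME — A ⇓ λ.λ.1 0, B ⇓ λ.λ.1 0

Reduction:
Term A:
  start: (λ.0 0) ((λ.λ.1) (λ.λ.1 0))
  [1] (λ.λ.1) (λ.λ.1 0) ((λ.λ.1) (λ.λ.1 0))
  [2] (λ.λ.λ.1 0) ((λ.λ.1) (λ.λ.1 0))
  [3] λ.λ.1 0

Term B:
  start: (λ.(λ.1) (λ.1)) (λ.λ.1 0)
  [1] (λ.λ.λ.1 0) (λ.λ.λ.1 0)
  [2] λ.λ.1 0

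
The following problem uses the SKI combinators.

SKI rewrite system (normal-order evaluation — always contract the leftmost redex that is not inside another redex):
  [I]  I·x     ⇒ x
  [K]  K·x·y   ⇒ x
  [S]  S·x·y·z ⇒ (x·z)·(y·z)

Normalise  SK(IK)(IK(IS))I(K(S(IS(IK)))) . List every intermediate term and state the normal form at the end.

Answer: normal form = S(K(S(SK)))  (in 7 steps)

Working:
  start: SK(IK)(IK(IS))I(K(S(IS(IK))))
  [1] K(IK(IS))(IK(IK(IS)))I(K(S(IS(IK))))
  [2] IK(IS)I(K(S(IS(IK))))
  [3] K(IS)I(K(S(IS(IK))))
  [4] IS(K(S(IS(IK))))
  [5] S(K(S(IS(IK))))
  [6] S(K(S(S(IK))))
  [7] S(K(S(SK)))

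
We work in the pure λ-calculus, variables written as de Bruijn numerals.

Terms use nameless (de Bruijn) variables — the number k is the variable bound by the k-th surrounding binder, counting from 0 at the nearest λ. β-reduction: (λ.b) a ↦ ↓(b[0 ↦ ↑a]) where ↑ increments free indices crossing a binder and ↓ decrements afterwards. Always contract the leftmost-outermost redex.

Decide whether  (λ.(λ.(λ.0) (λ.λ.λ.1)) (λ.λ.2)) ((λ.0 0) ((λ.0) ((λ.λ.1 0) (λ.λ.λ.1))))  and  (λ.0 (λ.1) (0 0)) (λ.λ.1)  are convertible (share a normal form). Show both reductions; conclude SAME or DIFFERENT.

Answer: SAME — A ⇓ λ.λ.λ.1, B ⇓ λ.λ.λ.1

Derivation:
Term A:
  start: (λ.(λ.(λ.0) (λ.λ.λ.1)) (λ.λ.2)) ((λ.0 0) ((λ.0) ((λ.λ.1 0) (λ.λ.λ.1))))
  step 1: (λ.(λ.0) (λ.λ.λ.1)) (λ.λ.(λ.0 0) ((λ.0) ((λ.λ.1 0) (λ.λ.λ.1))))
  step 2: (λ.0) (λ.λ.λ.1)
  step 3: λ.λ.λ.1

Term B:
  start: (λ.0 (λ.1) (0 0)) (λ.λ.1)
  step 1: (λ.λ.1) (λ.λ.λ.1) ((λ.λ.1) (λ.λ.1))
  step 2: (λ.λ.λ.λ.1) ((λ.λ.1) (λ.λ.1))
  step 3: λ.λ.λ.1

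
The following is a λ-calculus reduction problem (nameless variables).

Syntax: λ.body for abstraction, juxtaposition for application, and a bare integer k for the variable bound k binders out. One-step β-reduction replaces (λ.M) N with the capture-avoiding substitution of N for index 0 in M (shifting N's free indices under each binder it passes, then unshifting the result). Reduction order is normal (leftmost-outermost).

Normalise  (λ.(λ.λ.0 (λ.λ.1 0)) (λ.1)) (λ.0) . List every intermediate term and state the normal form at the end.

  start: (λ.(λ.λ.0 (λ.λ.1 0)) (λ.1)) (λ.0)
  →1  (λ.λ.0 (λ.λ.1 0)) (λ.λ.0)
  →2  λ.0 (λ.λ.1 0)

Answer: normal form = λ.0 (λ.λ.1 0)  (in 2 steps)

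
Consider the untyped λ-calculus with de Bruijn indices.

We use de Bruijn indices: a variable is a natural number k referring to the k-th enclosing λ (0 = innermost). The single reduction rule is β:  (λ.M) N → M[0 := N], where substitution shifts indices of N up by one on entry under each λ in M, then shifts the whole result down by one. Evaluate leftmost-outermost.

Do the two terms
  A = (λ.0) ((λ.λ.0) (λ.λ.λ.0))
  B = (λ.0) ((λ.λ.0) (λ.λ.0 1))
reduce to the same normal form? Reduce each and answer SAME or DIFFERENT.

Answer: SAME — A ⇓ λ.0, B ⇓ λ.0

Derivation:
Term A:
  start: (λ.0) ((λ.λ.0) (λ.λ.λ.0))
  step 1: (λ.λ.0) (λ.λ.λ.0)
  step 2: λ.0

Term B:
  start: (λ.0) ((λ.λ.0) (λ.λ.0 1))
  step 1: (λ.λ.0) (λ.λ.0 1)
  step 2: λ.0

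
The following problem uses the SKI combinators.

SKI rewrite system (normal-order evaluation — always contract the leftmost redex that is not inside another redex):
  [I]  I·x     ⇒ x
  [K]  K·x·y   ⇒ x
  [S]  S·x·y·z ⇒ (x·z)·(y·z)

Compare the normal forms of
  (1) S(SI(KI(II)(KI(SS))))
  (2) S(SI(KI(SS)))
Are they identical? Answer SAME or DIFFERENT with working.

Answer: SAME — A ⇓ S(SII), B ⇓ S(SII)

Working:
Term A:
  start: S(SI(KI(II)(KI(SS))))
  [1] S(SI(I(KI(SS))))
  [2] S(SI(KI(SS)))
  [3] S(SII)

Term B:
  start: S(SI(KI(SS)))
  [1] S(SII)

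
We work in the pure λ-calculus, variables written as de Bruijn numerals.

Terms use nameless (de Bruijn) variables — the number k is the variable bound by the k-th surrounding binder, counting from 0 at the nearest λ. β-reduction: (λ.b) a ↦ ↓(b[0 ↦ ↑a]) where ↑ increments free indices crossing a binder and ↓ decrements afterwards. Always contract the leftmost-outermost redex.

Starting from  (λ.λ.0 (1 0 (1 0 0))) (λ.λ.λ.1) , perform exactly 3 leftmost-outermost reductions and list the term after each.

  start: (λ.λ.0 (1 0 (1 0 0))) (λ.λ.λ.1)
  →1  λ.0 ((λ.λ.λ.1) 0 ((λ.λ.λ.1) 0 0))
  →2  λ.0 ((λ.λ.1) ((λ.λ.λ.1) 0 0))
  →3  λ.0 (λ.(λ.λ.λ.1) 1 1)

Answer: after 3 steps: λ.0 (λ.(λ.λ.λ.1) 1 1)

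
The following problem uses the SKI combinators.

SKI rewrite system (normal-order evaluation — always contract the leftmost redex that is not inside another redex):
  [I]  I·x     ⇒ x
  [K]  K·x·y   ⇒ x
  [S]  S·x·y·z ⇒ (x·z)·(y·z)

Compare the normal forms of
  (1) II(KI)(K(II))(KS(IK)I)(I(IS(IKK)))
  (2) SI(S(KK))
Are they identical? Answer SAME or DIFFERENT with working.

Answer: SAME — A ⇓ SI(S(KK)), B ⇓ SI(S(KK))

Reduction:
Term A:
  start: II(KI)(K(II))(KS(IK)I)(I(IS(IKK)))
  [1] I(KI)(K(II))(KS(IK)I)(I(IS(IKK)))
  [2] KI(K(II))(KS(IK)I)(I(IS(IKK)))
  [3] I(KS(IK)I)(I(IS(IKK)))
  [4] KS(IK)I(I(IS(IKK)))
  [5] SI(I(IS(IKK)))
  [6] SI(IS(IKK))
  [7] SI(S(IKK))
  [8] SI(S(KK))

Term B:
  start: SI(S(KK))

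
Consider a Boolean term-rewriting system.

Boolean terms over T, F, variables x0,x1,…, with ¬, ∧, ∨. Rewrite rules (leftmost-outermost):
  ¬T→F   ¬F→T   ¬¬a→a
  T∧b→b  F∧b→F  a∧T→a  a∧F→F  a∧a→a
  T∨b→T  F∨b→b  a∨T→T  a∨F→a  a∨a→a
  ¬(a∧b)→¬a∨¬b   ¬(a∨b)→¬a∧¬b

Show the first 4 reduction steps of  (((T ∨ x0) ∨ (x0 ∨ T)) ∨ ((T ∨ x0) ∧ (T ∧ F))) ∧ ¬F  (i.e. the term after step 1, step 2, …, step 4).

Answer: after 4 steps: ¬F

Derivation:
  start: (((T ∨ x0) ∨ (x0 ∨ T)) ∨ ((T ∨ x0) ∧ (T ∧ F))) ∧ ¬F
  →1  ((T ∨ (x0 ∨ T)) ∨ ((T ∨ x0) ∧ (T ∧ F))) ∧ ¬F
  →2  (T ∨ ((T ∨ x0) ∧ (T ∧ F))) ∧ ¬F
  →3  T ∧ ¬F
  →4  ¬F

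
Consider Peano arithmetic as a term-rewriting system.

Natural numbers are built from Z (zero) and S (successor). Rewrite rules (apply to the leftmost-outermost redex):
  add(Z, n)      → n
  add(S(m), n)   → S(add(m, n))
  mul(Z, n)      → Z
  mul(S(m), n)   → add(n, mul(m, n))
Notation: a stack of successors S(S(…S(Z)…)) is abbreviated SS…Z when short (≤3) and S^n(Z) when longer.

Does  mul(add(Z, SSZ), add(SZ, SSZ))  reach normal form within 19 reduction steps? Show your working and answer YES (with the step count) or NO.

  start: mul(add(Z, SSZ), add(SZ, SSZ))
  →1  mul(SSZ, add(SZ, SSZ))
  →2  add(add(SZ, SSZ), mul(SZ, add(SZ, SSZ)))
  →3  add(S(add(Z, SSZ)), mul(SZ, add(SZ, SSZ)))
  →4  S(add(add(Z, SSZ), mul(SZ, add(SZ, SSZ))))
  →5  S(add(SSZ, mul(SZ, add(SZ, SSZ))))
  →6  S(S(add(SZ, mul(SZ, add(SZ, SSZ)))))
  →7  S(S(S(add(Z, mul(SZ, add(SZ, SSZ))))))
  →8  S(S(S(mul(SZ, add(SZ, SSZ)))))
  →9  S(S(S(add(add(SZ, SSZ), mul(Z, add(SZ, SSZ))))))
  →10  S(S(S(add(S(add(Z, SSZ)), mul(Z, add(SZ, SSZ))))))
  →11  S(S(S(S(add(add(Z, SSZ), mul(Z, add(SZ, SSZ)))))))
  →12  S(S(S(S(add(SSZ, mul(Z, add(SZ, SSZ)))))))
  →13  S(S(S(S(S(add(SZ, mul(Z, add(SZ, SSZ))))))))
  →14  S(S(S(S(S(S(add(Z, mul(Z, add(SZ, SSZ)))))))))
  →15  S(S(S(S(S(S(mul(Z, add(SZ, SSZ))))))))
  →16  S^6(Z)

Answer: YES — reaches normal form S^6(Z) in 16 ≤ 19 steps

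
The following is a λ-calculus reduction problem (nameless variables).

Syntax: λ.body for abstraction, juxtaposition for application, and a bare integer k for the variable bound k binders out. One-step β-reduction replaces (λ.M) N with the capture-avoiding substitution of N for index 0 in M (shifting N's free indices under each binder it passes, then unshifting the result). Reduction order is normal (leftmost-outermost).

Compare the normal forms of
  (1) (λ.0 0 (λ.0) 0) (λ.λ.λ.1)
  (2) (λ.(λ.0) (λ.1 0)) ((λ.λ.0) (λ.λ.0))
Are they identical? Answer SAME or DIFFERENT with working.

Term A:
  start: (λ.0 0 (λ.0) 0) (λ.λ.λ.1)
  step 1: (λ.λ.λ.1) (λ.λ.λ.1) (λ.0) (λ.λ.λ.1)
  step 2: (λ.λ.1) (λ.0) (λ.λ.λ.1)
  step 3: (λ.λ.0) (λ.λ.λ.1)
  step 4: λ.0

Term B:
  start: (λ.(λ.0) (λ.1 0)) ((λ.λ.0) (λ.λ.0))
  step 1: (λ.0) (λ.(λ.λ.0) (λ.λ.0) 0)
  step 2: λ.(λ.λ.0) (λ.λ.0) 0
  step 3: λ.(λ.0) 0
  step 4: λ.0

Answer: SAME — A ⇓ λ.0, B ⇓ λ.0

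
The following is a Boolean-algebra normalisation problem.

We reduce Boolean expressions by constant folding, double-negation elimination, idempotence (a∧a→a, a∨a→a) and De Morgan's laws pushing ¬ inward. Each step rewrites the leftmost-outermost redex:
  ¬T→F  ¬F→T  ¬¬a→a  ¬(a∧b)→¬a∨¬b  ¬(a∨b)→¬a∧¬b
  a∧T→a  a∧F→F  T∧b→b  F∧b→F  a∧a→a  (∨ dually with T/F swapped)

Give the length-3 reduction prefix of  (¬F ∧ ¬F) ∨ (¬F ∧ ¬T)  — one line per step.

Answer: after 3 steps: T

Reduction:
  start: (¬F ∧ ¬F) ∨ (¬F ∧ ¬T)
  [1] ¬F ∨ (¬F ∧ ¬T)
  [2] T ∨ (¬F ∧ ¬T)
  [3] T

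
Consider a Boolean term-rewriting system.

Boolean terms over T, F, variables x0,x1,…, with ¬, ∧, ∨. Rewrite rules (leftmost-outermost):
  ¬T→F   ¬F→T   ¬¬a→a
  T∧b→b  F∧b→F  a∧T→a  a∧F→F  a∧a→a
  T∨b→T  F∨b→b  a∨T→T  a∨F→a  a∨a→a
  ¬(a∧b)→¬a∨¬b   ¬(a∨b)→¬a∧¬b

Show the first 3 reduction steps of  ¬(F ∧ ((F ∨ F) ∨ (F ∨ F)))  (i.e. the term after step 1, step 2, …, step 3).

  start: ¬(F ∧ ((F ∨ F) ∨ (F ∨ F)))
  step 1: ¬F ∨ ¬((F ∨ F) ∨ (F ∨ F))
  step 2: T ∨ ¬((F ∨ F) ∨ (F ∨ F))
  step 3: T

Answer: after 3 steps: T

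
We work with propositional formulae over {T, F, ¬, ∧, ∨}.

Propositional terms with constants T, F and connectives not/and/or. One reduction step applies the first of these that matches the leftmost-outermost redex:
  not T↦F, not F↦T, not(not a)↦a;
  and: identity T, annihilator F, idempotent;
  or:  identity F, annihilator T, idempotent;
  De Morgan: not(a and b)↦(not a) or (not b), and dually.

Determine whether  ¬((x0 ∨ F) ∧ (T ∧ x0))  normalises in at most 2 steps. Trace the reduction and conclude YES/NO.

  start: ¬((x0 ∨ F) ∧ (T ∧ x0))
  step 1: ¬(x0 ∨ F) ∨ ¬(T ∧ x0)
  step 2: (¬x0 ∧ ¬F) ∨ ¬(T ∧ x0)

Answer: NO — after 2 steps the term is (¬x0 ∧ ¬F) ∨ ¬(T ∧ x0), not yet normal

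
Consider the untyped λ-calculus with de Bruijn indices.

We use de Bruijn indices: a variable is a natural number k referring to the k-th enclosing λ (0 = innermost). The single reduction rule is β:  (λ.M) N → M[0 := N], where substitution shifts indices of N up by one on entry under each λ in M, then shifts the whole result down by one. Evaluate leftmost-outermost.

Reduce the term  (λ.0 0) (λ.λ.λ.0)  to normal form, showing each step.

  start: (λ.0 0) (λ.λ.λ.0)
  →1  (λ.λ.λ.0) (λ.λ.λ.0)
  →2  λ.λ.0

Answer: normal form = λ.λ.0  (in 2 steps)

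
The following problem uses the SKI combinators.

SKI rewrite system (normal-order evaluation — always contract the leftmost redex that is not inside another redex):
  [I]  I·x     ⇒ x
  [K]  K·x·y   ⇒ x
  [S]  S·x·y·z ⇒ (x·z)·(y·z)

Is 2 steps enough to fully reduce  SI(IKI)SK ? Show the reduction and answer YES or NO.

  start: SI(IKI)SK
  [1] IS(IKIS)K
  [2] S(IKIS)K

Answer: NO — after 2 steps the term is S(IKIS)K, not yet normal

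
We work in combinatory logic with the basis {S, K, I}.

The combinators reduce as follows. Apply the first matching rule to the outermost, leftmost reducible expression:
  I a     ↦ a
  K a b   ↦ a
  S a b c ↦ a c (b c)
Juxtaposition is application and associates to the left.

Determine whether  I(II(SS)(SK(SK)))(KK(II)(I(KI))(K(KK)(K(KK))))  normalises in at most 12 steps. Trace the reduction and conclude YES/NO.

  start: I(II(SS)(SK(SK)))(KK(II)(I(KI))(K(KK)(K(KK))))
  [1] II(SS)(SK(SK))(KK(II)(I(KI))(K(KK)(K(KK))))
  [2] I(SS)(SK(SK))(KK(II)(I(KI))(K(KK)(K(KK))))
  [3] SS(SK(SK))(KK(II)(I(KI))(K(KK)(K(KK))))
  [4] S(KK(II)(I(KI))(K(KK)(K(KK))))(SK(SK)(KK(II)(I(KI))(K(KK)(K(KK)))))
  [5] S(K(I(KI))(K(KK)(K(KK))))(SK(SK)(KK(II)(I(KI))(K(KK)(K(KK)))))
  [6] S(I(KI))(SK(SK)(KK(II)(I(KI))(K(KK)(K(KK)))))
  [7] S(KI)(SK(SK)(KK(II)(I(KI))(K(KK)(K(KK)))))
  [8] S(KI)(K(KK(II)(I(KI))(K(KK)(K(KK))))(SK(KK(II)(I(KI))(K(KK)(K(KK))))))
  [9] S(KI)(KK(II)(I(KI))(K(KK)(K(KK))))
  [10] S(KI)(K(I(KI))(K(KK)(K(KK))))
  [11] S(KI)(I(KI))
  [12] S(KI)(KI)

Answer: YES — reaches normal form S(KI)(KI) in 12 ≤ 12 steps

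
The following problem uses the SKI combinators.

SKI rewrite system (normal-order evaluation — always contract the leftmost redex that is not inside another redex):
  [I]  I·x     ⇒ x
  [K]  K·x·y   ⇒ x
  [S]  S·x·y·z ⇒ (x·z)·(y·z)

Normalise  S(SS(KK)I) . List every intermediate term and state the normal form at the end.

  start: S(SS(KK)I)
  step 1: S(SI(KKI))
  step 2: S(SIK)

Answer: normal form = S(SIK)  (in 2 steps)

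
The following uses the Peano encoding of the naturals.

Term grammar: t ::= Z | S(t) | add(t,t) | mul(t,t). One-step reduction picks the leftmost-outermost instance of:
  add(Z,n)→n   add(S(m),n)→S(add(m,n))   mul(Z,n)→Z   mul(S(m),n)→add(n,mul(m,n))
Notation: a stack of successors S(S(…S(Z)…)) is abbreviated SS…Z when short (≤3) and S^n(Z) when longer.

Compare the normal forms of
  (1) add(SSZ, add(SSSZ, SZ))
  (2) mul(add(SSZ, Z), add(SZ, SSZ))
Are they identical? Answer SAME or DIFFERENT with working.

Term A:
  start: add(SSZ, add(SSSZ, SZ))
  step 1: S(add(SZ, add(SSSZ, SZ)))
  step 2: S(S(add(Z, add(SSSZ, SZ))))
  step 3: S(S(add(SSSZ, SZ)))
  step 4: S(S(S(add(SSZ, SZ))))
  step 5: S(S(S(S(add(SZ, SZ)))))
  step 6: S(S(S(S(S(add(Z, SZ))))))
  step 7: S^6(Z)

Term B:
  start: mul(add(SSZ, Z), add(SZ, SSZ))
  step 1: mul(S(add(SZ, Z)), add(SZ, SSZ))
  step 2: add(add(SZ, SSZ), mul(add(SZ, Z), add(SZ, SSZ)))
  step 3: add(S(add(Z, SSZ)), mul(add(SZ, Z), add(SZ, SSZ)))
  step 4: S(add(add(Z, SSZ), mul(add(SZ, Z), add(SZ, SSZ))))
  step 5: S(add(SSZ, mul(add(SZ, Z), add(SZ, SSZ))))
  step 6: S(S(add(SZ, mul(add(SZ, Z), add(SZ, SSZ)))))
  step 7: S(S(S(add(Z, mul(add(SZ, Z), add(SZ, SSZ))))))
  step 8: S(S(S(mul(add(SZ, Z), add(SZ, SSZ)))))
  step 9: S(S(S(mul(S(add(Z, Z)), add(SZ, SSZ)))))
  step 10: S(S(S(add(add(SZ, SSZ), mul(add(Z, Z), add(SZ, SSZ))))))
  step 11: S(S(S(add(S(add(Z, SSZ)), mul(add(Z, Z), add(SZ, SSZ))))))
  step 12: S(S(S(S(add(add(Z, SSZ), mul(add(Z, Z), add(SZ, SSZ)))))))
  step 13: S(S(S(S(add(SSZ, mul(add(Z, Z), add(SZ, SSZ)))))))
  step 14: S(S(S(S(S(add(SZ, mul(add(Z, Z), add(SZ, SSZ))))))))
  step 15: S(S(S(S(S(S(add(Z, mul(add(Z, Z), add(SZ, SSZ)))))))))
  step 16: S(S(S(S(S(S(mul(add(Z, Z), add(SZ, SSZ))))))))
  step 17: S(S(S(S(S(S(mul(Z, add(SZ, SSZ))))))))
  step 18: S^6(Z)

Answer: SAME — A ⇓ S^6(Z), B ⇓ S^6(Z)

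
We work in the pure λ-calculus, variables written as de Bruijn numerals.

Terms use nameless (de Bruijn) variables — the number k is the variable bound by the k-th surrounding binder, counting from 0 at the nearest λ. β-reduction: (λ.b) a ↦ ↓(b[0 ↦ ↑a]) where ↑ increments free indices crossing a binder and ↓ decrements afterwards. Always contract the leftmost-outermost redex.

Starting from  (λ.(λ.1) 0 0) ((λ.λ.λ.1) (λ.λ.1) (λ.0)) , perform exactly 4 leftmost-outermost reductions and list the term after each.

Answer: after 4 steps: (λ.λ.0) ((λ.λ.λ.1) (λ.λ.1) (λ.0))

Derivation:
  start: (λ.(λ.1) 0 0) ((λ.λ.λ.1) (λ.λ.1) (λ.0))
  [1] (λ.(λ.λ.λ.1) (λ.λ.1) (λ.0)) ((λ.λ.λ.1) (λ.λ.1) (λ.0)) ((λ.λ.λ.1) (λ.λ.1) (λ.0))
  [2] (λ.λ.λ.1) (λ.λ.1) (λ.0) ((λ.λ.λ.1) (λ.λ.1) (λ.0))
  [3] (λ.λ.1) (λ.0) ((λ.λ.λ.1) (λ.λ.1) (λ.0))
  [4] (λ.λ.0) ((λ.λ.λ.1) (λ.λ.1) (λ.0))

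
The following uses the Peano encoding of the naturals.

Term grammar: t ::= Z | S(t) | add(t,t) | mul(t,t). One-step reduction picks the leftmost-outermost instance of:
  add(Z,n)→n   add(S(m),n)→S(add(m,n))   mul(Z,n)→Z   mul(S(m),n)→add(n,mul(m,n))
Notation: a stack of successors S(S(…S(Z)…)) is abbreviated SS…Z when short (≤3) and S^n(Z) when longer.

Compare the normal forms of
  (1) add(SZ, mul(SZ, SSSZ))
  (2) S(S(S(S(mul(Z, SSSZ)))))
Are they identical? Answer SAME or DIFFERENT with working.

Term A:
  start: add(SZ, mul(SZ, SSSZ))
  [1] S(add(Z, mul(SZ, SSSZ)))
  [2] S(mul(SZ, SSSZ))
  [3] S(add(SSSZ, mul(Z, SSSZ)))
  [4] S(S(add(SSZ, mul(Z, SSSZ))))
  [5] S(S(S(add(SZ, mul(Z, SSSZ)))))
  [6] S(S(S(S(add(Z, mul(Z, SSSZ))))))
  [7] S(S(S(S(mul(Z, SSSZ)))))
  [8] S^4(Z)

Term B:
  start: S(S(S(S(mul(Z, SSSZ)))))
  [1] S^4(Z)

Answer: SAME — A ⇓ S^4(Z), B ⇓ S^4(Z)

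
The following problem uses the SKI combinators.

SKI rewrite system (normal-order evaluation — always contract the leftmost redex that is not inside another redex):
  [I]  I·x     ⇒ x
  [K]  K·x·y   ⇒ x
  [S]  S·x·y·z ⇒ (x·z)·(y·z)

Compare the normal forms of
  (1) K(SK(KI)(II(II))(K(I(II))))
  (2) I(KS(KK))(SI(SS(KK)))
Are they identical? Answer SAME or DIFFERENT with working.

Term A:
  start: K(SK(KI)(II(II))(K(I(II))))
  [1] K(K(II(II))(KI(II(II)))(K(I(II))))
  [2] K(II(II)(K(I(II))))
  [3] K(I(II)(K(I(II))))
  [4] K(II(K(I(II))))
  [5] K(I(K(I(II))))
  [6] K(K(I(II)))
  [7] K(K(II))
  [8] K(KI)

Term B:
  start: I(KS(KK))(SI(SS(KK)))
  [1] KS(KK)(SI(SS(KK)))
  [2] S(SI(SS(KK)))

Answer: DIFFERENT — A ⇓ K(KI), B ⇓ S(SI(SS(KK)))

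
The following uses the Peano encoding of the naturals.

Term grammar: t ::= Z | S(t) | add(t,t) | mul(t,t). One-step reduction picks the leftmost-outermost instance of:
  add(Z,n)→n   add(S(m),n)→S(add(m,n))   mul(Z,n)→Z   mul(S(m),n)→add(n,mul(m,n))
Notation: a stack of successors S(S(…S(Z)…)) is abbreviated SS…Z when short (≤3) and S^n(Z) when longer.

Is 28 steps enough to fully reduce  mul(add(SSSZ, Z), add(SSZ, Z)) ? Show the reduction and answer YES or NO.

Answer: YES — reaches normal form S^6(Z) in 26 ≤ 28 steps

Reduction:
  start: mul(add(SSSZ, Z), add(SSZ, Z))
  →1  mul(S(add(SSZ, Z)), add(SSZ, Z))
  →2  add(add(SSZ, Z), mul(add(SSZ, Z), add(SSZ, Z)))
  →3  add(S(add(SZ, Z)), mul(add(SSZ, Z), add(SSZ, Z)))
  →4  S(add(add(SZ, Z), mul(add(SSZ, Z), add(SSZ, Z))))
  →5  S(add(S(add(Z, Z)), mul(add(SSZ, Z), add(SSZ, Z))))
  →6  S(S(add(add(Z, Z), mul(add(SSZ, Z), add(SSZ, Z)))))
  →7  S(S(add(Z, mul(add(SSZ, Z), add(SSZ, Z)))))
  →8  S(S(mul(add(SSZ, Z), add(SSZ, Z))))
  →9  S(S(mul(S(add(SZ, Z)), add(SSZ, Z))))
  →10  S(S(add(add(SSZ, Z), mul(add(SZ, Z), add(SSZ, Z)))))
  →11  S(S(add(S(add(SZ, Z)), mul(add(SZ, Z), add(SSZ, Z)))))
  →12  S(S(S(add(add(SZ, Z), mul(add(SZ, Z), add(SSZ, Z))))))
  →13  S(S(S(add(S(add(Z, Z)), mul(add(SZ, Z), add(SSZ, Z))))))
  →14  S(S(S(S(add(add(Z, Z), mul(add(SZ, Z), add(SSZ, Z)))))))
  →15  S(S(S(S(add(Z, mul(add(SZ, Z), add(SSZ, Z)))))))
  →16  S(S(S(S(mul(add(SZ, Z), add(SSZ, Z))))))
  →17  S(S(S(S(mul(S(add(Z, Z)), add(SSZ, Z))))))
  →18  S(S(S(S(add(add(SSZ, Z), mul(add(Z, Z), add(SSZ, Z)))))))
  →19  S(S(S(S(add(S(add(SZ, Z)), mul(add(Z, Z), add(SSZ, Z)))))))
  →20  S(S(S(S(S(add(add(SZ, Z), mul(add(Z, Z), add(SSZ, Z))))))))
  →21  S(S(S(S(S(add(S(add(Z, Z)), mul(add(Z, Z), add(SSZ, Z))))))))
  →22  S(S(S(S(S(S(add(add(Z, Z), mul(add(Z, Z), add(SSZ, Z)))))))))
  →23  S(S(S(S(S(S(add(Z, mul(add(Z, Z), add(SSZ, Z)))))))))
  →24  S(S(S(S(S(S(mul(add(Z, Z), add(SSZ, Z))))))))
  →25  S(S(S(S(S(S(mul(Z, add(SSZ, Z))))))))
  →26  S^6(Z)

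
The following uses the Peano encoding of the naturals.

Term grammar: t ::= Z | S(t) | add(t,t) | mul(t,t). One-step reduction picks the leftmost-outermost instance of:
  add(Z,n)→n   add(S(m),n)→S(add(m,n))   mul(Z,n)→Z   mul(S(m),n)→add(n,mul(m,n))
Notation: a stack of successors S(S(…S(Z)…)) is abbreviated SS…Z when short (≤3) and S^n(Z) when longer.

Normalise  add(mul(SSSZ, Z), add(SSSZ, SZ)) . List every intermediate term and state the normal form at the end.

  start: add(mul(SSSZ, Z), add(SSSZ, SZ))
  →1  add(add(Z, mul(SSZ, Z)), add(SSSZ, SZ))
  →2  add(mul(SSZ, Z), add(SSSZ, SZ))
  →3  add(add(Z, mul(SZ, Z)), add(SSSZ, SZ))
  →4  add(mul(SZ, Z), add(SSSZ, SZ))
  →5  add(add(Z, mul(Z, Z)), add(SSSZ, SZ))
  →6  add(mul(Z, Z), add(SSSZ, SZ))
  →7  add(Z, add(SSSZ, SZ))
  →8  add(SSSZ, SZ)
  →9  S(add(SSZ, SZ))
  →10  S(S(add(SZ, SZ)))
  →11  S(S(S(add(Z, SZ))))
  →12  S^4(Z)

Answer: normal form = S^4(Z)  (in 12 steps)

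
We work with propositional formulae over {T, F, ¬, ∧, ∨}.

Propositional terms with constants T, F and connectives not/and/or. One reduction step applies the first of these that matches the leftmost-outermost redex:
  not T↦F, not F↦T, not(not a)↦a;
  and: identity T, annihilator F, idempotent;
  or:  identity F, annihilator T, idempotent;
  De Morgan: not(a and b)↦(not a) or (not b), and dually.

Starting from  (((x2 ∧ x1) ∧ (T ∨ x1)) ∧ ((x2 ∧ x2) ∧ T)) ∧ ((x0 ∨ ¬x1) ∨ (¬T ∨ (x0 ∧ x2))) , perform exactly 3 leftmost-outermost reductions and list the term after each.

Answer: after 3 steps: ((x2 ∧ x1) ∧ (x2 ∧ x2)) ∧ ((x0 ∨ ¬x1) ∨ (¬T ∨ (x0 ∧ x2)))

Derivation:
  start: (((x2 ∧ x1) ∧ (T ∨ x1)) ∧ ((x2 ∧ x2) ∧ T)) ∧ ((x0 ∨ ¬x1) ∨ (¬T ∨ (x0 ∧ x2)))
  [1] (((x2 ∧ x1) ∧ T) ∧ ((x2 ∧ x2) ∧ T)) ∧ ((x0 ∨ ¬x1) ∨ (¬T ∨ (x0 ∧ x2)))
  [2] ((x2 ∧ x1) ∧ ((x2 ∧ x2) ∧ T)) ∧ ((x0 ∨ ¬x1) ∨ (¬T ∨ (x0 ∧ x2)))
  [3] ((x2 ∧ x1) ∧ (x2 ∧ x2)) ∧ ((x0 ∨ ¬x1) ∨ (¬T ∨ (x0 ∧ x2)))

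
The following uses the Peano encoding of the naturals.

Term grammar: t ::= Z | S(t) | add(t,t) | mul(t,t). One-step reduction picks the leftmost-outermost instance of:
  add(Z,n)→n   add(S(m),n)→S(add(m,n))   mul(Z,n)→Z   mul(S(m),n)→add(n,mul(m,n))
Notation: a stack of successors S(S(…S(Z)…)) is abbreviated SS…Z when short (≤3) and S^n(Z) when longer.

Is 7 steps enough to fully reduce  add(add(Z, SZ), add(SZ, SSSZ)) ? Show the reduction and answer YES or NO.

  start: add(add(Z, SZ), add(SZ, SSSZ))
  →1  add(SZ, add(SZ, SSSZ))
  →2  S(add(Z, add(SZ, SSSZ)))
  →3  S(add(SZ, SSSZ))
  →4  S(S(add(Z, SSSZ)))
  →5  S^5(Z)

Answer: YES — reaches normal form S^5(Z) in 5 ≤ 7 steps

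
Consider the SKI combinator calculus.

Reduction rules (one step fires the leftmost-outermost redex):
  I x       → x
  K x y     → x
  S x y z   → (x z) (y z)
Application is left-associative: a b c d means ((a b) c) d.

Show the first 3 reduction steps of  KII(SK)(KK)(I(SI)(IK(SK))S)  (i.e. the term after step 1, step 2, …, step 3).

Answer: after 3 steps: K(I(SI)(IK(SK))S)(KK(I(SI)(IK(SK))S))

Working:
  start: KII(SK)(KK)(I(SI)(IK(SK))S)
  step 1: I(SK)(KK)(I(SI)(IK(SK))S)
  step 2: SK(KK)(I(SI)(IK(SK))S)
  step 3: K(I(SI)(IK(SK))S)(KK(I(SI)(IK(SK))S))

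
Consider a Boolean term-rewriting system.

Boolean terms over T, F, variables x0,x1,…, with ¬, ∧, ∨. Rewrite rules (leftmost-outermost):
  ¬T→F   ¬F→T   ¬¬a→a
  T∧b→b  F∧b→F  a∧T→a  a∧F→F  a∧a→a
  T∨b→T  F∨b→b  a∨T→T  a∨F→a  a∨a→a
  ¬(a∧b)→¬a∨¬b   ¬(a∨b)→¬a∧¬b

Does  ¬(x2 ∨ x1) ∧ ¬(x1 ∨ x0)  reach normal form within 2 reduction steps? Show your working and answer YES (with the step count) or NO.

Answer: YES — reaches normal form (¬x2 ∧ ¬x1) ∧ (¬x1 ∧ ¬x0) in 2 ≤ 2 steps

Reduction:
  start: ¬(x2 ∨ x1) ∧ ¬(x1 ∨ x0)
  step 1: (¬x2 ∧ ¬x1) ∧ ¬(x1 ∨ x0)
  step 2: (¬x2 ∧ ¬x1) ∧ (¬x1 ∧ ¬x0)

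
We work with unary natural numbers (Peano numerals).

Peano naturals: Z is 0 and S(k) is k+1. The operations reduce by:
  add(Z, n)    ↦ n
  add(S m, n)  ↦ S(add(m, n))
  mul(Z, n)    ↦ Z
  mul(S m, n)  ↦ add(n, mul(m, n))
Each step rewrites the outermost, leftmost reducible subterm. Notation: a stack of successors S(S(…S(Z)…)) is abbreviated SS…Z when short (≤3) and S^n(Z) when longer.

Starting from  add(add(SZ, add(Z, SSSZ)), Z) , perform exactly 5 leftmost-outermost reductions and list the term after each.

  start: add(add(SZ, add(Z, SSSZ)), Z)
  [1] add(S(add(Z, add(Z, SSSZ))), Z)
  [2] S(add(add(Z, add(Z, SSSZ)), Z))
  [3] S(add(add(Z, SSSZ), Z))
  [4] S(add(SSSZ, Z))
  [5] S(S(add(SSZ, Z)))

Answer: after 5 steps: S(S(add(SSZ, Z)))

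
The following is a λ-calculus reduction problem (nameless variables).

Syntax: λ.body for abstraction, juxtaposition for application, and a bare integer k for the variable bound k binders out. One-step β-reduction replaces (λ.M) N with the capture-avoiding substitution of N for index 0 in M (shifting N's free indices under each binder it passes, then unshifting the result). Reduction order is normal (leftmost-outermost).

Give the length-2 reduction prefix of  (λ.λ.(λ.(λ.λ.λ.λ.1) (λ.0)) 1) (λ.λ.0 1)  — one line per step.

  start: (λ.λ.(λ.(λ.λ.λ.λ.1) (λ.0)) 1) (λ.λ.0 1)
  →1  λ.(λ.(λ.λ.λ.λ.1) (λ.0)) (λ.λ.0 1)
  →2  λ.(λ.λ.λ.λ.1) (λ.0)

Answer: after 2 steps: λ.(λ.λ.λ.λ.1) (λ.0)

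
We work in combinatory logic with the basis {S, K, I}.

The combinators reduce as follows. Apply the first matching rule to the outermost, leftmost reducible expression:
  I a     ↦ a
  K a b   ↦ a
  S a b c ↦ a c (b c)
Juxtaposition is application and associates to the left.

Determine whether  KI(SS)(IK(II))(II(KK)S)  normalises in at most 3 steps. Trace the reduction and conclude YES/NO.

Answer: NO — after 3 steps the term is K(II)(II(KK)S), not yet normal

Derivation:
  start: KI(SS)(IK(II))(II(KK)S)
  [1] I(IK(II))(II(KK)S)
  [2] IK(II)(II(KK)S)
  [3] K(II)(II(KK)S)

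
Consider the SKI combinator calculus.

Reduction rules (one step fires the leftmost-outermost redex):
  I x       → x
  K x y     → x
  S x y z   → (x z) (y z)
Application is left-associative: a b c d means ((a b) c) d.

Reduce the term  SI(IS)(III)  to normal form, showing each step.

Answer: normal form = SI  (in 8 steps)

Working:
  start: SI(IS)(III)
  →1  I(III)(IS(III))
  →2  III(IS(III))
  →3  II(IS(III))
  →4  I(IS(III))
  →5  IS(III)
  →6  S(III)
  →7  S(II)
  →8  SI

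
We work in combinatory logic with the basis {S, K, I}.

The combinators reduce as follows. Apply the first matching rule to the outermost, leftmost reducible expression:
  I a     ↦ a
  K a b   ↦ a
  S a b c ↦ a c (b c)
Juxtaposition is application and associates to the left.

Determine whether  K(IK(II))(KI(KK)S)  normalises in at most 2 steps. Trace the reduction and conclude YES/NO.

Answer: NO — after 2 steps the term is K(II), not yet normal

Working:
  start: K(IK(II))(KI(KK)S)
  [1] IK(II)
  [2] K(II)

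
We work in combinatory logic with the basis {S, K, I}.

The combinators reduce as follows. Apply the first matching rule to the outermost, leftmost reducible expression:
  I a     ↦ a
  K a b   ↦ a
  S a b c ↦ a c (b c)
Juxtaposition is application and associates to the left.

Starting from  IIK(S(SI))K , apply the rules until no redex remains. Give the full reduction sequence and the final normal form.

Answer: normal form = S(SI)  (in 3 steps)

Derivation:
  start: IIK(S(SI))K
  step 1: IK(S(SI))K
  step 2: K(S(SI))K
  step 3: S(SI)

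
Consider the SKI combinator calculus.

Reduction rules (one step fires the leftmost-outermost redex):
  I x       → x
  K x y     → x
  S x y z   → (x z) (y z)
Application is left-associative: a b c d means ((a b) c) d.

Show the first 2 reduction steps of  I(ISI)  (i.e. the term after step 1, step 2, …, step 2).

Answer: after 2 steps: SI

Reduction:
  start: I(ISI)
  →1  ISI
  →2  SI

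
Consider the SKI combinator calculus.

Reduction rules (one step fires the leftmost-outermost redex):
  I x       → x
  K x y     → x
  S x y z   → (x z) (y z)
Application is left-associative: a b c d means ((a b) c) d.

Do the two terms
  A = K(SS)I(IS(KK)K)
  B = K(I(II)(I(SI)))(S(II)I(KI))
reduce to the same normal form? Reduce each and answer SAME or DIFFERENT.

Answer: DIFFERENT — A ⇓ SS(S(KK)K), B ⇓ SI

Reduction:
Term A:
  start: K(SS)I(IS(KK)K)
  →1  SS(IS(KK)K)
  →2  SS(S(KK)K)

Term B:
  start: K(I(II)(I(SI)))(S(II)I(KI))
  →1  I(II)(I(SI))
  →2  II(I(SI))
  →3  I(I(SI))
  →4  I(SI)
  →5  SI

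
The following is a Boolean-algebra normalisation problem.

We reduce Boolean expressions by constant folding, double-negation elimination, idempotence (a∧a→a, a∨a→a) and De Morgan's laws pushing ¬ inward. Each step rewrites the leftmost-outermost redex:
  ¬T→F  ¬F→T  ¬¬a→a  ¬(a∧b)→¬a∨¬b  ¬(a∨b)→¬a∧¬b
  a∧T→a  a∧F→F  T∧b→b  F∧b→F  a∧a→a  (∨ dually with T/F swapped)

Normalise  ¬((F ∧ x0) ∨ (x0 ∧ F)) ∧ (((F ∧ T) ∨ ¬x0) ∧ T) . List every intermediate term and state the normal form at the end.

  start: ¬((F ∧ x0) ∨ (x0 ∧ F)) ∧ (((F ∧ T) ∨ ¬x0) ∧ T)
  step 1: (¬(F ∧ x0) ∧ ¬(x0 ∧ F)) ∧ (((F ∧ T) ∨ ¬x0) ∧ T)
  step 2: ((¬F ∨ ¬x0) ∧ ¬(x0 ∧ F)) ∧ (((F ∧ T) ∨ ¬x0) ∧ T)
  step 3: ((T ∨ ¬x0) ∧ ¬(x0 ∧ F)) ∧ (((F ∧ T) ∨ ¬x0) ∧ T)
  step 4: (T ∧ ¬(x0 ∧ F)) ∧ (((F ∧ T) ∨ ¬x0) ∧ T)
  step 5: ¬(x0 ∧ F) ∧ (((F ∧ T) ∨ ¬x0) ∧ T)
  step 6: (¬x0 ∨ ¬F) ∧ (((F ∧ T) ∨ ¬x0) ∧ T)
  step 7: (¬x0 ∨ T) ∧ (((F ∧ T) ∨ ¬x0) ∧ T)
  step 8: T ∧ (((F ∧ T) ∨ ¬x0) ∧ T)
  step 9: ((F ∧ T) ∨ ¬x0) ∧ T
  step 10: (F ∧ T) ∨ ¬x0
  step 11: F ∨ ¬x0
  step 12: ¬x0

Answer: normal form = ¬x0  (in 12 steps)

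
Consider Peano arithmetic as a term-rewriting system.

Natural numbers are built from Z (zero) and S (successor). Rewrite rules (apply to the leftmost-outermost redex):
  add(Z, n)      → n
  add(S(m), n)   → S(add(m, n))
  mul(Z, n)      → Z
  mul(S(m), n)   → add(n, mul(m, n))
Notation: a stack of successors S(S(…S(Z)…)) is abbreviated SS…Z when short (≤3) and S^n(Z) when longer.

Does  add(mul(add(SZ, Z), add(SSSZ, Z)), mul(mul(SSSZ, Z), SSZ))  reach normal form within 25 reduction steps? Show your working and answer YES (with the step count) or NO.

  start: add(mul(add(SZ, Z), add(SSSZ, Z)), mul(mul(SSSZ, Z), SSZ))
  step 1: add(mul(S(add(Z, Z)), add(SSSZ, Z)), mul(mul(SSSZ, Z), SSZ))
  step 2: add(add(add(SSSZ, Z), mul(add(Z, Z), add(SSSZ, Z))), mul(mul(SSSZ, Z), SSZ))
  step 3: add(add(S(add(SSZ, Z)), mul(add(Z, Z), add(SSSZ, Z))), mul(mul(SSSZ, Z), SSZ))
  step 4: add(S(add(add(SSZ, Z), mul(add(Z, Z), add(SSSZ, Z)))), mul(mul(SSSZ, Z), SSZ))
  step 5: S(add(add(add(SSZ, Z), mul(add(Z, Z), add(SSSZ, Z))), mul(mul(SSSZ, Z), SSZ)))
  step 6: S(add(add(S(add(SZ, Z)), mul(add(Z, Z), add(SSSZ, Z))), mul(mul(SSSZ, Z), SSZ)))
  step 7: S(add(S(add(add(SZ, Z), mul(add(Z, Z), add(SSSZ, Z)))), mul(mul(SSSZ, Z), SSZ)))
  step 8: S(S(add(add(add(SZ, Z), mul(add(Z, Z), add(SSSZ, Z))), mul(mul(SSSZ, Z), SSZ))))
  step 9: S(S(add(add(S(add(Z, Z)), mul(add(Z, Z), add(SSSZ, Z))), mul(mul(SSSZ, Z), SSZ))))
  step 10: S(S(add(S(add(add(Z, Z), mul(add(Z, Z), add(SSSZ, Z)))), mul(mul(SSSZ, Z), SSZ))))
  step 11: S(S(S(add(add(add(Z, Z), mul(add(Z, Z), add(SSSZ, Z))), mul(mul(SSSZ, Z), SSZ)))))
  step 12: S(S(S(add(add(Z, mul(add(Z, Z), add(SSSZ, Z))), mul(mul(SSSZ, Z), SSZ)))))
  step 13: S(S(S(add(mul(add(Z, Z), add(SSSZ, Z)), mul(mul(SSSZ, Z), SSZ)))))
  step 14: S(S(S(add(mul(Z, add(SSSZ, Z)), mul(mul(SSSZ, Z), SSZ)))))
  step 15: S(S(S(add(Z, mul(mul(SSSZ, Z), SSZ)))))
  step 16: S(S(S(mul(mul(SSSZ, Z), SSZ))))
  step 17: S(S(S(mul(add(Z, mul(SSZ, Z)), SSZ))))
  step 18: S(S(S(mul(mul(SSZ, Z), SSZ))))
  step 19: S(S(S(mul(add(Z, mul(SZ, Z)), SSZ))))
  step 20: S(S(S(mul(mul(SZ, Z), SSZ))))
  step 21: S(S(S(mul(add(Z, mul(Z, Z)), SSZ))))
  step 22: S(S(S(mul(mul(Z, Z), SSZ))))
  step 23: S(S(S(mul(Z, SSZ))))
  step 24: SSSZ

Answer: YES — reaches normal form SSSZ in 24 ≤ 25 steps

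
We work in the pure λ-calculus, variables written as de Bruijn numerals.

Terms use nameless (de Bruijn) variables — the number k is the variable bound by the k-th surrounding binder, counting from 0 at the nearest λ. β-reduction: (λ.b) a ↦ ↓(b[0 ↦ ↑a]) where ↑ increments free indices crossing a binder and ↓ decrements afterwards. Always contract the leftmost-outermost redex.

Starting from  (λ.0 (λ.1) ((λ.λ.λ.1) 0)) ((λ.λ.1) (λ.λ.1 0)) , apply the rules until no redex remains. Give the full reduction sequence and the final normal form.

  start: (λ.0 (λ.1) ((λ.λ.λ.1) 0)) ((λ.λ.1) (λ.λ.1 0))
  step 1: (λ.λ.1) (λ.λ.1 0) (λ.(λ.λ.1) (λ.λ.1 0)) ((λ.λ.λ.1) ((λ.λ.1) (λ.λ.1 0)))
  step 2: (λ.λ.λ.1 0) (λ.(λ.λ.1) (λ.λ.1 0)) ((λ.λ.λ.1) ((λ.λ.1) (λ.λ.1 0)))
  step 3: (λ.λ.1 0) ((λ.λ.λ.1) ((λ.λ.1) (λ.λ.1 0)))
  step 4: λ.(λ.λ.λ.1) ((λ.λ.1) (λ.λ.1 0)) 0
  step 5: λ.(λ.λ.1) 0
  step 6: λ.λ.1

Answer: normal form = λ.λ.1  (in 6 steps)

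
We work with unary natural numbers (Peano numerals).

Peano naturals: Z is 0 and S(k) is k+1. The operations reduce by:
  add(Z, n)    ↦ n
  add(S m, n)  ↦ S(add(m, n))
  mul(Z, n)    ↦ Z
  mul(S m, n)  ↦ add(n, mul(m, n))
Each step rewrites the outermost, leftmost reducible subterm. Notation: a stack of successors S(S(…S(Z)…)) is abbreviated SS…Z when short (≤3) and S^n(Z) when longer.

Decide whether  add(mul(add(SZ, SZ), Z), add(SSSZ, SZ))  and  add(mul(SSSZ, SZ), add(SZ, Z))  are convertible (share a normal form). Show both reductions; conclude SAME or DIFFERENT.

Answer: SAME — A ⇓ S^4(Z), B ⇓ S^4(Z)

Derivation:
Term A:
  start: add(mul(add(SZ, SZ), Z), add(SSSZ, SZ))
  →1  add(mul(S(add(Z, SZ)), Z), add(SSSZ, SZ))
  →2  add(add(Z, mul(add(Z, SZ), Z)), add(SSSZ, SZ))
  →3  add(mul(add(Z, SZ), Z), add(SSSZ, SZ))
  →4  add(mul(SZ, Z), add(SSSZ, SZ))
  →5  add(add(Z, mul(Z, Z)), add(SSSZ, SZ))
  →6  add(mul(Z, Z), add(SSSZ, SZ))
  →7  add(Z, add(SSSZ, SZ))
  →8  add(SSSZ, SZ)
  →9  S(add(SSZ, SZ))
  →10  S(S(add(SZ, SZ)))
  →11  S(S(S(add(Z, SZ))))
  →12  S^4(Z)

Term B:
  start: add(mul(SSSZ, SZ), add(SZ, Z))
  →1  add(add(SZ, mul(SSZ, SZ)), add(SZ, Z))
  →2  add(S(add(Z, mul(SSZ, SZ))), add(SZ, Z))
  →3  S(add(add(Z, mul(SSZ, SZ)), add(SZ, Z)))
  →4  S(add(mul(SSZ, SZ), add(SZ, Z)))
  →5  S(add(add(SZ, mul(SZ, SZ)), add(SZ, Z)))
  →6  S(add(S(add(Z, mul(SZ, SZ))), add(SZ, Z)))
  →7  S(S(add(add(Z, mul(SZ, SZ)), add(SZ, Z))))
  →8  S(S(add(mul(SZ, SZ), add(SZ, Z))))
  →9  S(S(add(add(SZ, mul(Z, SZ)), add(SZ, Z))))
  →10  S(S(add(S(add(Z, mul(Z, SZ))), add(SZ, Z))))
  →11  S(S(S(add(add(Z, mul(Z, SZ)), add(SZ, Z)))))
  →12  S(S(S(add(mul(Z, SZ), add(SZ, Z)))))
  →13  S(S(S(add(Z, add(SZ, Z)))))
  →14  S(S(S(add(SZ, Z))))
  →15  S(S(S(S(add(Z, Z)))))
  →16  S^4(Z)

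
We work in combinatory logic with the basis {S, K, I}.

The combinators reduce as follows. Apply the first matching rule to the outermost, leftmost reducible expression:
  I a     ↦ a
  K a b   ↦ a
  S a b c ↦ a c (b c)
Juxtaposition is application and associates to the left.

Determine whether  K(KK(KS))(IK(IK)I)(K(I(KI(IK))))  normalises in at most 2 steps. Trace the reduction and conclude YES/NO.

  start: K(KK(KS))(IK(IK)I)(K(I(KI(IK))))
  step 1: KK(KS)(K(I(KI(IK))))
  step 2: K(K(I(KI(IK))))

Answer: NO — after 2 steps the term is K(K(I(KI(IK)))), not yet normal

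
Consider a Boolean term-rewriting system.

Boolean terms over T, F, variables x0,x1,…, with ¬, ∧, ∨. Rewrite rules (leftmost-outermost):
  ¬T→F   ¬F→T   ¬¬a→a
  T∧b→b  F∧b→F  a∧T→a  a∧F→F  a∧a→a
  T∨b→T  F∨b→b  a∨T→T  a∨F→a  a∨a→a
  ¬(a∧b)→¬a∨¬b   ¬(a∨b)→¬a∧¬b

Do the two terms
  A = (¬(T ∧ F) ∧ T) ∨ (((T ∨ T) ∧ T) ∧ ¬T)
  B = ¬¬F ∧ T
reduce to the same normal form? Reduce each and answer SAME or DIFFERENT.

Term A:
  start: (¬(T ∧ F) ∧ T) ∨ (((T ∨ T) ∧ T) ∧ ¬T)
  [1] ¬(T ∧ F) ∨ (((T ∨ T) ∧ T) ∧ ¬T)
  [2] (¬T ∨ ¬F) ∨ (((T ∨ T) ∧ T) ∧ ¬T)
  [3] (F ∨ ¬F) ∨ (((T ∨ T) ∧ T) ∧ ¬T)
  [4] ¬F ∨ (((T ∨ T) ∧ T) ∧ ¬T)
  [5] T ∨ (((T ∨ T) ∧ T) ∧ ¬T)
  [6] T

Term B:
  start: ¬¬F ∧ T
  [1] ¬¬F
  [2] F

Answer: DIFFERENT — A ⇓ T, B ⇓ F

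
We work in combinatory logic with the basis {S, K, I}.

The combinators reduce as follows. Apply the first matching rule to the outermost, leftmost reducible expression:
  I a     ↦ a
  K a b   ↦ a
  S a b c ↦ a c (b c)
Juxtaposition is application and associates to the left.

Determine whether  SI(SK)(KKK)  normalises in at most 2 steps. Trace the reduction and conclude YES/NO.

  start: SI(SK)(KKK)
  →1  I(KKK)(SK(KKK))
  →2  KKK(SK(KKK))

Answer: NO — after 2 steps the term is KKK(SK(KKK)), not yet normal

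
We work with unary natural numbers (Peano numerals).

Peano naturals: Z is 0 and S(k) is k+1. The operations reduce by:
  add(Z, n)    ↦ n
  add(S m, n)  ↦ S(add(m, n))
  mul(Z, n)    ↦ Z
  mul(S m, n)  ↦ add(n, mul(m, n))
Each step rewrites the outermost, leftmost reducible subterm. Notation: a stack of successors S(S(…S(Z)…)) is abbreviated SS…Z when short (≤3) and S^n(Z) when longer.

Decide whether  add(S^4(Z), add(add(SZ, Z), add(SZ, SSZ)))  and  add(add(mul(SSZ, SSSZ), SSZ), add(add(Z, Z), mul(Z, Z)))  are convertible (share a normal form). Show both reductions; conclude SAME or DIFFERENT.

Answer: SAME — A ⇓ S^8(Z), B ⇓ S^8(Z)

Derivation:
Term A:
  start: add(S^4(Z), add(add(SZ, Z), add(SZ, SSZ)))
  [1] S(add(SSSZ, add(add(SZ, Z), add(SZ, SSZ))))
  [2] S(S(add(SSZ, add(add(SZ, Z), add(SZ, SSZ)))))
  [3] S(S(S(add(SZ, add(add(SZ, Z), add(SZ, SSZ))))))
  [4] S(S(S(S(add(Z, add(add(SZ, Z), add(SZ, SSZ)))))))
  [5] S(S(S(S(add(add(SZ, Z), add(SZ, SSZ))))))
  [6] S(S(S(S(add(S(add(Z, Z)), add(SZ, SSZ))))))
  [7] S(S(S(S(S(add(add(Z, Z), add(SZ, SSZ)))))))
  [8] S(S(S(S(S(add(Z, add(SZ, SSZ)))))))
  [9] S(S(S(S(S(add(SZ, SSZ))))))
  [10] S(S(S(S(S(S(add(Z, SSZ)))))))
  [11] S^8(Z)

Term B:
  start: add(add(mul(SSZ, SSSZ), SSZ), add(add(Z, Z), mul(Z, Z)))
  [1] add(add(add(SSSZ, mul(SZ, SSSZ)), SSZ), add(add(Z, Z), mul(Z, Z)))
  [2] add(add(S(add(SSZ, mul(SZ, SSSZ))), SSZ), add(add(Z, Z), mul(Z, Z)))
  [3] add(S(add(add(SSZ, mul(SZ, SSSZ)), SSZ)), add(add(Z, Z), mul(Z, Z)))
  [4] S(add(add(add(SSZ, mul(SZ, SSSZ)), SSZ), add(add(Z, Z), mul(Z, Z))))
  [5] S(add(add(S(add(SZ, mul(SZ, SSSZ))), SSZ), add(add(Z, Z), mul(Z, Z))))
  [6] S(add(S(add(add(SZ, mul(SZ, SSSZ)), SSZ)), add(add(Z, Z), mul(Z, Z))))
  [7] S(S(add(add(add(SZ, mul(SZ, SSSZ)), SSZ), add(add(Z, Z), mul(Z, Z)))))
  [8] S(S(add(add(S(add(Z, mul(SZ, SSSZ))), SSZ), add(add(Z, Z), mul(Z, Z)))))
  [9] S(S(add(S(add(add(Z, mul(SZ, SSSZ)), SSZ)), add(add(Z, Z), mul(Z, Z)))))
  [10] S(S(S(add(add(add(Z, mul(SZ, SSSZ)), SSZ), add(add(Z, Z), mul(Z, Z))))))
  [11] S(S(S(add(add(mul(SZ, SSSZ), SSZ), add(add(Z, Z), mul(Z, Z))))))
  [12] S(S(S(add(add(add(SSSZ, mul(Z, SSSZ)), SSZ), add(add(Z, Z), mul(Z, Z))))))
  [13] S(S(S(add(add(S(add(SSZ, mul(Z, SSSZ))), SSZ), add(add(Z, Z), mul(Z, Z))))))
  [14] S(S(S(add(S(add(add(SSZ, mul(Z, SSSZ)), SSZ)), add(add(Z, Z), mul(Z, Z))))))
  [15] S(S(S(S(add(add(add(SSZ, mul(Z, SSSZ)), SSZ), add(add(Z, Z), mul(Z, Z)))))))
  [16] S(S(S(S(add(add(S(add(SZ, mul(Z, SSSZ))), SSZ), add(add(Z, Z), mul(Z, Z)))))))
  [17] S(S(S(S(add(S(add(add(SZ, mul(Z, SSSZ)), SSZ)), add(add(Z, Z), mul(Z, Z)))))))
  [18] S(S(S(S(S(add(add(add(SZ, mul(Z, SSSZ)), SSZ), add(add(Z, Z), mul(Z, Z))))))))
  [19] S(S(S(S(S(add(add(S(add(Z, mul(Z, SSSZ))), SSZ), add(add(Z, Z), mul(Z, Z))))))))
  [20] S(S(S(S(S(add(S(add(add(Z, mul(Z, SSSZ)), SSZ)), add(add(Z, Z), mul(Z, Z))))))))
  [21] S(S(S(S(S(S(add(add(add(Z, mul(Z, SSSZ)), SSZ), add(add(Z, Z), mul(Z, Z)))))))))
  [22] S(S(S(S(S(S(add(add(mul(Z, SSSZ), SSZ), add(add(Z, Z), mul(Z, Z)))))))))
  [23] S(S(S(S(S(S(add(add(Z, SSZ), add(add(Z, Z), mul(Z, Z)))))))))
  [24] S(S(S(S(S(S(add(SSZ, add(add(Z, Z), mul(Z, Z)))))))))
  [25] S(S(S(S(S(S(S(add(SZ, add(add(Z, Z), mul(Z, Z))))))))))
  [26] S(S(S(S(S(S(S(S(add(Z, add(add(Z, Z), mul(Z, Z)))))))))))
  [27] S(S(S(S(S(S(S(S(add(add(Z, Z), mul(Z, Z))))))))))
  [28] S(S(S(S(S(S(S(S(add(Z, mul(Z, Z))))))))))
  [29] S(S(S(S(S(S(S(S(mul(Z, Z)))))))))
  [30] S^8(Z)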